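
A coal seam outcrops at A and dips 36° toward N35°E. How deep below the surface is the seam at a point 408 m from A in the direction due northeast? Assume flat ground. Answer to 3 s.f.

The hole lies 10° from the dip direction, so the down-dip offset is 408 × cos 10° = 401.80 m.
Depth = down-dip offset × tan(dip) = 401.80 × tan 36° = 401.80 × 0.7265
Depth = 291.93 m

292 m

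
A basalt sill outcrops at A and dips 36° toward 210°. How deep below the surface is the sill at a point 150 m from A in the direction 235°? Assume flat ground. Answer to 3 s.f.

The hole lies 25° from the dip direction, so the down-dip offset is 150 × cos 25° = 135.95 m.
Depth = down-dip offset × tan(dip) = 135.95 × tan 36° = 135.95 × 0.7265
Depth = 98.77 m

98.8 m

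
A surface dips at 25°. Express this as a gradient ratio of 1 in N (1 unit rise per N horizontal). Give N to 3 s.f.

1 : N means tan θ = 1/N, so N = 1/tan 25° = 1/0.4663

1 in 2.14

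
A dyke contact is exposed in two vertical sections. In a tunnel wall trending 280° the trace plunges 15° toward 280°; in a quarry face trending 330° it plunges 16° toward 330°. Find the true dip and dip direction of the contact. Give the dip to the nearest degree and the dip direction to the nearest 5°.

true dip 17°, dip direction 310°

Represent each trace as a vector plunging at its apparent dip toward its trend (east-north-up frame): v₁ = (-0.951, 0.168, -0.259), v₂ = (-0.481, 0.832, -0.276).
n = v₁ × v₂ = (-0.169, 0.138, 0.711) (taken with n_z > 0).
tan δ = √(n_x²+n_y²)/n_z = 0.218/0.711, so δ = 17.1°.
Dip direction = azimuth of (n_x, n_y) = atan2(-0.169, 0.138) = 309°.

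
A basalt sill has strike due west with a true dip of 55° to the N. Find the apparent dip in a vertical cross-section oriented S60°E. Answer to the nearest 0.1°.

Angle between strike (due west) and section (S60°E): β = 30°.
tan α = tan 55° × sin 30° = 1.4281 × 0.5000 = 0.7141
α = arctan(0.7141) = 35.53°

35.5°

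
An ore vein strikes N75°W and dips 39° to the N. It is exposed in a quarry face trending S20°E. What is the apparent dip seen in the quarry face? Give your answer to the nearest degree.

34°

The section lies 55° from the strike.
tan(apparent dip) = tan 39° · sin 55° = 0.6633
apparent dip = arctan 0.6633 = 33.56°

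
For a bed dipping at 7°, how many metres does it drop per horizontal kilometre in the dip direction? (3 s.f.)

drop per km = 1000 × tan 7° = 1000 × 0.1228

123 m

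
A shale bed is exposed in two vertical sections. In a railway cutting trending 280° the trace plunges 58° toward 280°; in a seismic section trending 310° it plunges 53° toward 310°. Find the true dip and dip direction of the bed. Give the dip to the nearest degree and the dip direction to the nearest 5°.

true dip 58°, dip direction 275°

Each apparent-dip line lies in the plane. As unit vectors (x east, y north, z up), v₁ plunges 58°→280° and v₂ plunges 53°→310°.
n = v₁ × v₂ = (-0.255, 0.026, 0.159) (taken with n_z > 0).
tan δ = √(n_x²+n_y²)/n_z = 0.256/0.159, so δ = 58.1°.
Dip direction = atan2(-0.255, 0.026) = 276° (azimuth of n's horizontal projection).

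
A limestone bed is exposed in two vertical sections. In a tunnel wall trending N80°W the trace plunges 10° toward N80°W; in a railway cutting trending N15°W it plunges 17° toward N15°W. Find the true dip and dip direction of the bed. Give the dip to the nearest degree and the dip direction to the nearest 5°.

true dip 17°, dip direction 335°

Each apparent-dip line lies in the plane. As unit vectors (x east, y north, z up), v₁ plunges 10°→N80°W and v₂ plunges 17°→N15°W.
n = v₁ × v₂ = (-0.110, 0.241, 0.854) (taken with n_z > 0).
True dip = arccos(n_z / |n|) = arccos(0.9551) = 17.2°.
The horizontal component of n points toward azimuth atan2(n_x, n_y) = 335°, the dip direction.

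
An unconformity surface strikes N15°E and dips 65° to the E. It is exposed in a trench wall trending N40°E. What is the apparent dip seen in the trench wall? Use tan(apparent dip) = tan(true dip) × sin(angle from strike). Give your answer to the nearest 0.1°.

42.2°

The section lies 25° from the strike.
tan α = tan 65° × sin 25° = 2.1445 × 0.4226 = 0.9063
α = arctan(0.9063) = 42.19°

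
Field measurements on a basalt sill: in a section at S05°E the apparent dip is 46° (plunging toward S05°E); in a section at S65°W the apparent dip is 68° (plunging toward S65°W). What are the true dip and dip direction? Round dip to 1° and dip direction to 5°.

The two traces are lines in the plane: v₁ = (sin 175°·cos 46°, cos 175°·cos 46°, −sin 46°), v₂ = (sin 245°·cos 68°, cos 245°·cos 68°, −sin 68°).
The plane normal is n = v₁ × v₂ ∝ (-0.528, -0.300, 0.245).
tan δ = √(n_x²+n_y²)/n_z = 0.607/0.245, so δ = 68.1°.
Dip direction = azimuth of (n_x, n_y) = atan2(-0.528, -0.300) = 240°.

true dip 68°, dip direction 240°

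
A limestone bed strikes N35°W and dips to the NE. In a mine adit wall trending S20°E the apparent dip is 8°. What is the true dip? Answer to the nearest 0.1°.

28.5°

β = acute angle between strike N35°W and section S20°E = 15°.
tan(true dip) = tan 8° / sin 15° = 0.5430
true dip = arctan 0.5430 = 28.50°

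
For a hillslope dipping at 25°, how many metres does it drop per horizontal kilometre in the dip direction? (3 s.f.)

drop per km = 1000 × tan 25° = 1000 × 0.4663

466 m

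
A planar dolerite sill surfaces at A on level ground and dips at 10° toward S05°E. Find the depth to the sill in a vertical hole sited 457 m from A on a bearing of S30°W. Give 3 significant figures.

66.0 m

The hole lies 35° from the dip direction, so the down-dip offset is 457 × cos 35° = 374.35 m.
Depth = down-dip offset × tan(dip) = 374.35 × tan 10° = 374.35 × 0.1763
Depth = 66.01 m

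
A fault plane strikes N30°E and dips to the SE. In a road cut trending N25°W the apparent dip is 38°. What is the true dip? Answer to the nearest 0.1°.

β = acute angle between strike N30°E and section N25°W = 55°.
tan δ = tan α / sin β = tan 38° / sin 55° = 0.7813 / 0.8192 = 0.9538
true dip = arctan 0.9538 = 43.64°

43.6°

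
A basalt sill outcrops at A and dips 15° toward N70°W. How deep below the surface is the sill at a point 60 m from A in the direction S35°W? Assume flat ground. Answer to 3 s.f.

The hole lies 75° from the dip direction, so the down-dip offset is 60 × cos 75° = 15.53 m.
Depth = down-dip offset × tan(dip) = 15.53 × tan 15° = 15.53 × 0.2679
Depth = 4.16 m

4.16 m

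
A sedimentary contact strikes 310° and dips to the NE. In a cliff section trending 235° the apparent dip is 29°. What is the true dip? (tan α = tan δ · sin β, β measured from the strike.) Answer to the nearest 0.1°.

29.8°

The section is 75° from the strike.
tan δ = tan α / sin β = tan 29° / sin 75° = 0.5543 / 0.9659 = 0.5739
true dip = arctan 0.5739 = 29.85°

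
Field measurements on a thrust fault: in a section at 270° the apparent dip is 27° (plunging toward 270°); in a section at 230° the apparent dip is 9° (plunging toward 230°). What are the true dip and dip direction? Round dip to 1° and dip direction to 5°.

true dip 32°, dip direction 305°

The two traces are lines in the plane: v₁ = (sin 270°·cos 27°, cos 270°·cos 27°, −sin 27°), v₂ = (sin 230°·cos 9°, cos 230°·cos 9°, −sin 9°).
The plane normal is n = v₁ × v₂ ∝ (-0.288, 0.204, 0.566).
tan δ = √(n_x²+n_y²)/n_z = 0.353/0.566, so δ = 32.0°.
The horizontal component of n points toward azimuth atan2(n_x, n_y) = 305°, the dip direction.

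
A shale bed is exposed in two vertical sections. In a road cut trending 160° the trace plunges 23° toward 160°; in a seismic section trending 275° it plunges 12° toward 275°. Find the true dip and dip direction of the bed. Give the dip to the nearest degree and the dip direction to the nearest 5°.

true dip 31°, dip direction 205°

Each apparent-dip line lies in the plane. As unit vectors (x east, y north, z up), v₁ plunges 23°→160° and v₂ plunges 12°→275°.
n = v₁ × v₂ = (-0.213, -0.446, 0.816) (taken with n_z > 0).
True dip = arccos(n_z / |n|) = arccos(0.8552) = 31.2°.
The horizontal component of n points toward azimuth atan2(n_x, n_y) = 206°, the dip direction.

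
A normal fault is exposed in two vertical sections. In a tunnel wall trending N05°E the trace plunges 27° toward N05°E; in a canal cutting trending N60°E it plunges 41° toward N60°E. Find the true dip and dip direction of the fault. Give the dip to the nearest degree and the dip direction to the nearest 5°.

true dip 41°, dip direction 060°

The two traces are lines in the plane: v₁ = (sin 5°·cos 27°, cos 5°·cos 27°, −sin 27°), v₂ = (sin 60°·cos 41°, cos 60°·cos 41°, −sin 41°).
n = v₁ × v₂ = (0.411, 0.246, 0.551) (taken with n_z > 0).
True dip = arccos(n_z / |n|) = arccos(0.7547) = 41.0°.
The horizontal component of n points toward azimuth atan2(n_x, n_y) = 59°, the dip direction.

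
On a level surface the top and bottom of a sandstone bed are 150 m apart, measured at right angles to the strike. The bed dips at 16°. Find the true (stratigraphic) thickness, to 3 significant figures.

True thickness t = w · sin(dip) = 150 × sin 16°
t = 150 × 0.2756 = 41.346 m

41.3 m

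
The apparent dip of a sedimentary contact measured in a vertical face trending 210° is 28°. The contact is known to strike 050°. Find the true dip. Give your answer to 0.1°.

57.2°

β = acute angle between strike 050° and section 210° = 20°.
tan δ = tan α / sin β = tan 28° / sin 20° = 0.5317 / 0.3420 = 1.5546
δ = arctan(1.5546) = 57.25°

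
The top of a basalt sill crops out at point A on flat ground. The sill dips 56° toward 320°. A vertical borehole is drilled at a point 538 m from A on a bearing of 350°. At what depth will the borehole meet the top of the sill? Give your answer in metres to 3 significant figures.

The hole lies 30° from the dip direction, so the down-dip offset is 538 × cos 30° = 465.92 m.
Depth = down-dip offset × tan(dip) = 465.92 × tan 56° = 465.92 × 1.4826
Depth = 690.76 m

691 m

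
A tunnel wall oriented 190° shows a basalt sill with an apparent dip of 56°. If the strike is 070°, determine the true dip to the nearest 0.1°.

The section is 60° from the strike.
tan(true dip) = tan 56° / sin 60° = 1.7119
δ = arctan(1.7119) = 59.71°

59.7°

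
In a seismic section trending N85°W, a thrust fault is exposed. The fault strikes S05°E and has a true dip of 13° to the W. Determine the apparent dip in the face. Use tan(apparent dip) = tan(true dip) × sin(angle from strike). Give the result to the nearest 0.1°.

12.8°

The strike is S05°E and the section trends N85°W; the acute angle between them is β = 80°.
tan α = tan 13° × sin 80° = 0.2309 × 0.9848 = 0.2274
α = arctan(0.2274) = 12.81°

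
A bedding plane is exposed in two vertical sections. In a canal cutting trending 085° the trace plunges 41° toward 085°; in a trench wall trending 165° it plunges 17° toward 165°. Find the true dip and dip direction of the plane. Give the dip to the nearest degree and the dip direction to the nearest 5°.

true dip 41°, dip direction 095°

The two traces are lines in the plane: v₁ = (sin 85°·cos 41°, cos 85°·cos 41°, −sin 41°), v₂ = (sin 165°·cos 17°, cos 165°·cos 17°, −sin 17°).
The plane normal is n = v₁ × v₂ ∝ (0.625, -0.057, 0.711).
Dip δ = arctan(|n_h|/n_z) = arctan(0.628/0.711) = 41.5°.
The horizontal component of n points toward azimuth atan2(n_x, n_y) = 95°, the dip direction.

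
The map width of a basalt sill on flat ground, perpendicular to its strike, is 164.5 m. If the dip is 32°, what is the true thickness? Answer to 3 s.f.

87.2 m

True thickness t = w · sin(dip) = 164.5 × sin 32°
t = 164.5 × 0.5299 = 87.172 m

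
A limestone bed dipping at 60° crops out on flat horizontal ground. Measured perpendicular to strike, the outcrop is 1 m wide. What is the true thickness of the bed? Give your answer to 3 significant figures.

True thickness t = w · sin(dip) = 1 × sin 60°
t = 1 × 0.8660 = 0.866 m

0.866 m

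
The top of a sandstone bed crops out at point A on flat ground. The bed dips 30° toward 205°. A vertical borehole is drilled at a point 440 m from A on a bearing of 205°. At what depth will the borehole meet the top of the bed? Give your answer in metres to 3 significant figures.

254 m

The hole is directly down-dip from the outcrop, so the down-dip offset is 440 m.
Depth = down-dip offset × tan(dip) = 440.00 × tan 30° = 440.00 × 0.5774
Depth = 254.03 m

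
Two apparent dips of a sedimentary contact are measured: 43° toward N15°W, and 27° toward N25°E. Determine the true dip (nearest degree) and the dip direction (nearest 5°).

Represent each trace as a vector plunging at its apparent dip toward its trend (east-north-up frame): v₁ = (-0.189, 0.706, -0.682), v₂ = (0.377, 0.808, -0.454).
n = v₁ × v₂ = (-0.230, 0.343, 0.419) (taken with n_z > 0).
True dip = arccos(n_z / |n|) = arccos(0.7123) = 44.6°.
Dip direction = atan2(-0.230, 0.343) = 326° (azimuth of n's horizontal projection).

true dip 45°, dip direction 325°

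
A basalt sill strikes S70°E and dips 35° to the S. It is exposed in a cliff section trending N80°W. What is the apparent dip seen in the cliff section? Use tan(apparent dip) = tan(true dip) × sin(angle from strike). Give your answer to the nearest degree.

The section lies 10° from the strike.
tan(apparent dip) = tan 35° · sin 10° = 0.1216
α = arctan(0.1216) = 6.93°

7°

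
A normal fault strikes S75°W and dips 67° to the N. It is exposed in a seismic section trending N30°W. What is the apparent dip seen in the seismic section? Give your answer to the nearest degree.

66°

The strike is S75°W and the section trends N30°W; the acute angle between them is β = 75°.
tan α = tan 67° × sin 75° = 2.3559 × 0.9659 = 2.2756
α = arctan(2.2756) = 66.28°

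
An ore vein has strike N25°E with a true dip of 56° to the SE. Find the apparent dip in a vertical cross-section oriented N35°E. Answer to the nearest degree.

Angle between strike (N25°E) and section (N35°E): β = 10°.
tan(apparent dip) = tan 56° · sin 10° = 0.2574
α = arctan(0.2574) = 14.44°

14°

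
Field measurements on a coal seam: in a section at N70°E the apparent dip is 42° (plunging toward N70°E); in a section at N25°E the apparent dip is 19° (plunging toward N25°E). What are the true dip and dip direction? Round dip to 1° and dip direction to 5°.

true dip 45°, dip direction 095°

The two traces are lines in the plane: v₁ = (sin 70°·cos 42°, cos 70°·cos 42°, −sin 42°), v₂ = (sin 25°·cos 19°, cos 25°·cos 19°, −sin 19°).
n = v₁ × v₂ = (0.491, -0.040, 0.497) (taken with n_z > 0).
Dip δ = arctan(|n_h|/n_z) = arctan(0.492/0.497) = 44.7°.
The horizontal component of n points toward azimuth atan2(n_x, n_y) = 95°, the dip direction.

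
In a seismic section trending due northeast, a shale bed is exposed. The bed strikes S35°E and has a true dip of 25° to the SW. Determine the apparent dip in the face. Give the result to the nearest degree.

25°

The section lies 80° from the strike.
tan(apparent dip) = tan 25° · sin 80° = 0.4592
α = arctan(0.4592) = 24.67°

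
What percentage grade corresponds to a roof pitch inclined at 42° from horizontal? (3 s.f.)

90.0%

grade % = 100 × tan 42° = 100 × 0.9004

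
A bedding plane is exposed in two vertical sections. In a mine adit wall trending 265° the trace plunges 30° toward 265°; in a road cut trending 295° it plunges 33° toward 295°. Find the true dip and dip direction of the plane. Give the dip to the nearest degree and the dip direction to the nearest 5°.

true dip 33°, dip direction 290°

Represent each trace as a vector plunging at its apparent dip toward its trend (east-north-up frame): v₁ = (-0.863, -0.075, -0.500), v₂ = (-0.760, 0.354, -0.545).
Cross product v₁ × v₂ gives the pole to the plane: n ∝ (-0.218, 0.090, 0.363).
Dip δ = arctan(|n_h|/n_z) = arctan(0.236/0.363) = 33.0°.
Dip direction = atan2(-0.218, 0.090) = 292° (azimuth of n's horizontal projection).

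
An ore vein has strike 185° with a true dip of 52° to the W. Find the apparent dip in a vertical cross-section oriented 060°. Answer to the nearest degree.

46°

The strike is 185° and the section trends 060°; the acute angle between them is β = 55°.
tan α = tan 52° × sin 55° = 1.2799 × 0.8192 = 1.0485
apparent dip = arctan 1.0485 = 46.36°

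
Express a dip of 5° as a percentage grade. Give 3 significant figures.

grade % = 100 × tan 5° = 100 × 0.0875

8.75%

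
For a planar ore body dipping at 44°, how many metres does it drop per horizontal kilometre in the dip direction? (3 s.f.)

drop per km = 1000 × tan 44° = 1000 × 0.9657

966 m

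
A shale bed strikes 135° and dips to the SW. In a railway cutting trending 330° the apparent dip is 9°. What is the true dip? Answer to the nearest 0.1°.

31.5°

The section is 15° from the strike.
tan(true dip) = tan 9° / sin 15° = 0.6120
δ = arctan(0.6120) = 31.46°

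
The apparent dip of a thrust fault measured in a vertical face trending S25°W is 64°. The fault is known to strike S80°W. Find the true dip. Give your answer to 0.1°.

β = acute angle between strike S80°W and section S25°W = 55°.
tan δ = tan α / sin β = tan 64° / sin 55° = 2.0503 / 0.8192 = 2.5030
true dip = arctan 2.5030 = 68.22°

68.2°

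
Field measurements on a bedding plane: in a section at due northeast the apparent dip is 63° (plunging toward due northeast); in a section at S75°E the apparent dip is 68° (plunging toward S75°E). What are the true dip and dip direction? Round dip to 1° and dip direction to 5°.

true dip 69°, dip direction 085°

The two traces are lines in the plane: v₁ = (sin 45°·cos 63°, cos 45°·cos 63°, −sin 63°), v₂ = (sin 105°·cos 68°, cos 105°·cos 68°, −sin 68°).
Cross product v₁ × v₂ gives the pole to the plane: n ∝ (0.384, 0.025, 0.147).
tan δ = √(n_x²+n_y²)/n_z = 0.385/0.147, so δ = 69.1°.
Dip direction = atan2(0.384, 0.025) = 86° (azimuth of n's horizontal projection).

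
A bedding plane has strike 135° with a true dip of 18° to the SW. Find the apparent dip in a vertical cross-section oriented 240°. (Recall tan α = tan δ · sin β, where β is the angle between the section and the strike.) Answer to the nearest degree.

17°

Angle between strike (135°) and section (240°): β = 75°.
tan α = tan 18° × sin 75° = 0.3249 × 0.9659 = 0.3138
α = arctan(0.3138) = 17.42°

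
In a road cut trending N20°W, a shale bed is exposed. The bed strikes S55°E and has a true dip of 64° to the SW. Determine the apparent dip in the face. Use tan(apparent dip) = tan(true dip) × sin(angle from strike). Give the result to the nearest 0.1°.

49.6°

Angle between strike (S55°E) and section (N20°W): β = 35°.
tan α = tan 64° × sin 35° = 2.0503 × 0.5736 = 1.1760
α = arctan(1.1760) = 49.62°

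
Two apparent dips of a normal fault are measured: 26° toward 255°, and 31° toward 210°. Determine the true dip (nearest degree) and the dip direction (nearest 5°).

true dip 31°, dip direction 220°

Represent each trace as a vector plunging at its apparent dip toward its trend (east-north-up frame): v₁ = (-0.868, -0.233, -0.438), v₂ = (-0.429, -0.742, -0.515).
n = v₁ × v₂ = (-0.206, -0.259, 0.545) (taken with n_z > 0).
tan δ = √(n_x²+n_y²)/n_z = 0.331/0.545, so δ = 31.3°.
Dip direction = atan2(-0.206, -0.259) = 218° (azimuth of n's horizontal projection).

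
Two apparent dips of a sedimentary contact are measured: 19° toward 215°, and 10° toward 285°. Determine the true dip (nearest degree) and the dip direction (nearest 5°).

true dip 19°, dip direction 225°

Each apparent-dip line lies in the plane. As unit vectors (x east, y north, z up), v₁ plunges 19°→215° and v₂ plunges 10°→285°.
The plane normal is n = v₁ × v₂ ∝ (-0.217, -0.216, 0.875).
tan δ = √(n_x²+n_y²)/n_z = 0.306/0.875, so δ = 19.3°.
Dip direction = atan2(-0.217, -0.216) = 225° (azimuth of n's horizontal projection).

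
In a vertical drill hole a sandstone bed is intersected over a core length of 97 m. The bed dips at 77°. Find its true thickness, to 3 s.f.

True thickness t = h · cos(dip) = 97 × cos 77°
t = 97 × 0.2250 = 21.820 m

21.8 m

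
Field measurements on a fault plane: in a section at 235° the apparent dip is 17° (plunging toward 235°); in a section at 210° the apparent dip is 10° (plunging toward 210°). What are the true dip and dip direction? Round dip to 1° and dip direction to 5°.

Each apparent-dip line lies in the plane. As unit vectors (x east, y north, z up), v₁ plunges 17°→235° and v₂ plunges 10°→210°.
n = v₁ × v₂ = (-0.154, 0.008, 0.398) (taken with n_z > 0).
Dip δ = arctan(|n_h|/n_z) = arctan(0.154/0.398) = 21.2°.
The horizontal component of n points toward azimuth atan2(n_x, n_y) = 273°, the dip direction.

true dip 21°, dip direction 275°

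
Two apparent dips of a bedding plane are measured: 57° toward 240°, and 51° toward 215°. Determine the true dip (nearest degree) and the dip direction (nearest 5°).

true dip 58°, dip direction 255°

Each apparent-dip line lies in the plane. As unit vectors (x east, y north, z up), v₁ plunges 57°→240° and v₂ plunges 51°→215°.
Cross product v₁ × v₂ gives the pole to the plane: n ∝ (-0.221, -0.064, 0.145).
True dip = arccos(n_z / |n|) = arccos(0.5333) = 57.8°.
Dip direction = azimuth of (n_x, n_y) = atan2(-0.221, -0.064) = 254°.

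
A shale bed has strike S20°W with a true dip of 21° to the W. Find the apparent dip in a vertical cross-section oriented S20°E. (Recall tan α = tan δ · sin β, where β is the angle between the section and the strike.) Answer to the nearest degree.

Angle between strike (S20°W) and section (S20°E): β = 40°.
tan(apparent dip) = tan 21° · sin 40° = 0.2467
apparent dip = arctan 0.2467 = 13.86°

14°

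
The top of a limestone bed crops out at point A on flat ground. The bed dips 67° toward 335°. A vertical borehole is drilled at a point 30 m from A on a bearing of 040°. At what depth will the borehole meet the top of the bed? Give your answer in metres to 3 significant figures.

29.9 m

The hole lies 65° from the dip direction, so the down-dip offset is 30 × cos 65° = 12.68 m.
Depth = down-dip offset × tan(dip) = 12.68 × tan 67° = 12.68 × 2.3559
Depth = 29.87 m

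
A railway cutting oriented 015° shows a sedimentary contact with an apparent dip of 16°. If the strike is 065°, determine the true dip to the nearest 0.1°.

20.5°

The section is 50° from the strike.
tan(true dip) = tan 16° / sin 50° = 0.3743
true dip = arctan 0.3743 = 20.52°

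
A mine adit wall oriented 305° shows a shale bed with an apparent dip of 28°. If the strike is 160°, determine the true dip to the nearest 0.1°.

The section is 35° from the strike.
tan(true dip) = tan 28° / sin 35° = 0.9270
true dip = arctan 0.9270 = 42.83°

42.8°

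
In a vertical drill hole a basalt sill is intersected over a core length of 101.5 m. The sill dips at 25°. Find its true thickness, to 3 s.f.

True thickness t = h · cos(dip) = 101.5 × cos 25°
t = 101.5 × 0.9063 = 91.990 m

92.0 m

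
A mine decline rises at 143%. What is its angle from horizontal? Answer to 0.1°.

tan θ = 143/100 = 1.4300
θ = arctan(1.4300) = 55.03°

55.0°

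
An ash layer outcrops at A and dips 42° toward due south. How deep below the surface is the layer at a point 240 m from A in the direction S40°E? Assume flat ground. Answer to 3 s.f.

The hole lies 40° from the dip direction, so the down-dip offset is 240 × cos 40° = 183.85 m.
Depth = down-dip offset × tan(dip) = 183.85 × tan 42° = 183.85 × 0.9004
Depth = 165.54 m

166 m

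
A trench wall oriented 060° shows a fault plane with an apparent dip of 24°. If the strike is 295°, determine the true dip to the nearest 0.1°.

The section is 55° from the strike.
tan δ = tan α / sin β = tan 24° / sin 55° = 0.4452 / 0.8192 = 0.5435
true dip = arctan 0.5435 = 28.53°

28.5°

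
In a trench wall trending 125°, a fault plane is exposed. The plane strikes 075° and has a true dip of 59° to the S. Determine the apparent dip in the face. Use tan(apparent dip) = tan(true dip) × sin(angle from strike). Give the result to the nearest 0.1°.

The section lies 50° from the strike.
tan α = tan 59° × sin 50° = 1.6643 × 0.7660 = 1.2749
α = arctan(1.2749) = 51.89°

51.9°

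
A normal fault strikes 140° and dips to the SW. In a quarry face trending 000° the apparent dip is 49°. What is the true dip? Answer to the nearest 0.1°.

60.8°

β = acute angle between strike 140° and section 000° = 40°.
tan(true dip) = tan 49° / sin 40° = 1.7897
true dip = arctan 1.7897 = 60.80°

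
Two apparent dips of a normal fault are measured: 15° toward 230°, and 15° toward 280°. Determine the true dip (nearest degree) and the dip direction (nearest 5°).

true dip 16°, dip direction 255°

The two traces are lines in the plane: v₁ = (sin 230°·cos 15°, cos 230°·cos 15°, −sin 15°), v₂ = (sin 280°·cos 15°, cos 280°·cos 15°, −sin 15°).
The plane normal is n = v₁ × v₂ ∝ (-0.204, -0.055, 0.715).
True dip = arccos(n_z / |n|) = arccos(0.9590) = 16.5°.
Dip direction = azimuth of (n_x, n_y) = atan2(-0.204, -0.055) = 255°.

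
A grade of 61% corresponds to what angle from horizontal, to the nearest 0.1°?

tan θ = 61/100 = 0.6100
θ = arctan(0.6100) = 31.38°

31.4°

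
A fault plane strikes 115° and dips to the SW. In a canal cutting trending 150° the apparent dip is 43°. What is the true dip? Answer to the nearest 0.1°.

58.4°

β = acute angle between strike 115° and section 150° = 35°.
tan(true dip) = tan 43° / sin 35° = 1.6258
δ = arctan(1.6258) = 58.40°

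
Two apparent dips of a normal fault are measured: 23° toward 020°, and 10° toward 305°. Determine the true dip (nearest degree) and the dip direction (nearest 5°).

true dip 23°, dip direction 010°

Each apparent-dip line lies in the plane. As unit vectors (x east, y north, z up), v₁ plunges 23°→020° and v₂ plunges 10°→305°.
n = v₁ × v₂ = (0.071, 0.370, 0.876) (taken with n_z > 0).
True dip = arccos(n_z / |n|) = arccos(0.9187) = 23.3°.
The horizontal component of n points toward azimuth atan2(n_x, n_y) = 11°, the dip direction.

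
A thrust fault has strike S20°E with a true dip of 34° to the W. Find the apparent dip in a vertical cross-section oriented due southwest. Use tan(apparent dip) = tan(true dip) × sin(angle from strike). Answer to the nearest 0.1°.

31.4°

The section lies 65° from the strike.
tan α = tan 34° × sin 65° = 0.6745 × 0.9063 = 0.6113
apparent dip = arctan 0.6113 = 31.44°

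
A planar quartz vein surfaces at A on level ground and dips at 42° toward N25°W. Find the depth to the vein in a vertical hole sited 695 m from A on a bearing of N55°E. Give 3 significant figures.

109 m

The hole lies 80° from the dip direction, so the down-dip offset is 695 × cos 80° = 120.69 m.
Depth = down-dip offset × tan(dip) = 120.69 × tan 42° = 120.69 × 0.9004
Depth = 108.67 m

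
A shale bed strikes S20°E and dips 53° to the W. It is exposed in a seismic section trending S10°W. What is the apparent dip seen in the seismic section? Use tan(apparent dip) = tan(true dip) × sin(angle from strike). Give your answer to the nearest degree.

34°

The strike is S20°E and the section trends S10°W; the acute angle between them is β = 30°.
tan α = tan 53° × sin 30° = 1.3270 × 0.5000 = 0.6635
apparent dip = arctan 0.6635 = 33.57°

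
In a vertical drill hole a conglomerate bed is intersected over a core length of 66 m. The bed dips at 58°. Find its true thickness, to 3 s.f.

True thickness t = h · cos(dip) = 66 × cos 58°
t = 66 × 0.5299 = 34.975 m

35.0 m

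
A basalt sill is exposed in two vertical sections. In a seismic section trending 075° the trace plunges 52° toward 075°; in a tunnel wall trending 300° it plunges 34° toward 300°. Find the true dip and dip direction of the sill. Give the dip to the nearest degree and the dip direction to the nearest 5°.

true dip 69°, dip direction 015°

Each apparent-dip line lies in the plane. As unit vectors (x east, y north, z up), v₁ plunges 52°→075° and v₂ plunges 34°→300°.
Cross product v₁ × v₂ gives the pole to the plane: n ∝ (0.238, 0.898, 0.361).
True dip = arccos(n_z / |n|) = arccos(0.3621) = 68.8°.
Dip direction = atan2(0.238, 0.898) = 15° (azimuth of n's horizontal projection).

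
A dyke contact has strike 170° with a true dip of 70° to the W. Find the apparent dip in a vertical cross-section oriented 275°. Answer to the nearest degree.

69°

The strike is 170° and the section trends 275°; the acute angle between them is β = 75°.
tan α = tan 70° × sin 75° = 2.7475 × 0.9659 = 2.6539
α = arctan(2.6539) = 69.35°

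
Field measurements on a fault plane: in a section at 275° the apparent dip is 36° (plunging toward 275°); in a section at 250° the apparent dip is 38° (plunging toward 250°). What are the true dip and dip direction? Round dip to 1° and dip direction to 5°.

true dip 38°, dip direction 255°

The two traces are lines in the plane: v₁ = (sin 275°·cos 36°, cos 275°·cos 36°, −sin 36°), v₂ = (sin 250°·cos 38°, cos 250°·cos 38°, −sin 38°).
The plane normal is n = v₁ × v₂ ∝ (-0.202, -0.061, 0.269).
True dip = arccos(n_z / |n|) = arccos(0.7875) = 38.0°.
Dip direction = atan2(-0.202, -0.061) = 253° (azimuth of n's horizontal projection).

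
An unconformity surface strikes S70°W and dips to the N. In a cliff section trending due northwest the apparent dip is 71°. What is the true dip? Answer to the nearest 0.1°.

The section is 65° from the strike.
tan(true dip) = tan 71° / sin 65° = 3.2044
true dip = arctan 3.2044 = 72.67°

72.7°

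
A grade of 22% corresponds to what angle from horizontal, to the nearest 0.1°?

tan θ = 22/100 = 0.2200
θ = arctan(0.2200) = 12.41°

12.4°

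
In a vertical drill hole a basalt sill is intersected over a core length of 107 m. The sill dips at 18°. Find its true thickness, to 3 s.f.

102 m

True thickness t = h · cos(dip) = 107 × cos 18°
t = 107 × 0.9511 = 101.763 m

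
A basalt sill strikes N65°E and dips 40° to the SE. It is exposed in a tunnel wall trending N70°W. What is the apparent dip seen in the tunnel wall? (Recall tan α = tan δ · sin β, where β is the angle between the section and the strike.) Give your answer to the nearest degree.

31°

Angle between strike (N65°E) and section (N70°W): β = 45°.
tan(apparent dip) = tan 40° · sin 45° = 0.5933
apparent dip = arctan 0.5933 = 30.68°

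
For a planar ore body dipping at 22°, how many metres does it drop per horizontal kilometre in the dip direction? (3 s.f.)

drop per km = 1000 × tan 22° = 1000 × 0.4040

404 m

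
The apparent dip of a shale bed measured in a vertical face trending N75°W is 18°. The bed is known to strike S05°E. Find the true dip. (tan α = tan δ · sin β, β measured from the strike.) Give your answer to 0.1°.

19.1°

β = acute angle between strike S05°E and section N75°W = 70°.
tan(true dip) = tan 18° / sin 70° = 0.3458
δ = arctan(0.3458) = 19.07°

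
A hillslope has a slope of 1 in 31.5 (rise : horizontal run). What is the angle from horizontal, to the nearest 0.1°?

1.8°

tan θ = 1/31.5 = 0.0317
θ = arctan(0.0317) = 1.82°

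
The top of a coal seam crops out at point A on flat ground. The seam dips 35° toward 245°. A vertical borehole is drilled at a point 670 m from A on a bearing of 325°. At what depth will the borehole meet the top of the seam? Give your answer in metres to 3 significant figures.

The hole lies 80° from the dip direction, so the down-dip offset is 670 × cos 80° = 116.34 m.
Depth = down-dip offset × tan(dip) = 116.34 × tan 35° = 116.34 × 0.7002
Depth = 81.47 m

81.5 m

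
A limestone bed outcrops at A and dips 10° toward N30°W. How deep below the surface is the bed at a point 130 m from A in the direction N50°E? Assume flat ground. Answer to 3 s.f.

3.98 m

The hole lies 80° from the dip direction, so the down-dip offset is 130 × cos 80° = 22.57 m.
Depth = down-dip offset × tan(dip) = 22.57 × tan 10° = 22.57 × 0.1763
Depth = 3.98 m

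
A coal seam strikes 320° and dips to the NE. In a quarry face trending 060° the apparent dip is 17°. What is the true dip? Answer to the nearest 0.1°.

β = acute angle between strike 320° and section 060° = 80°.
tan(true dip) = tan 17° / sin 80° = 0.3104
δ = arctan(0.3104) = 17.25°

17.2°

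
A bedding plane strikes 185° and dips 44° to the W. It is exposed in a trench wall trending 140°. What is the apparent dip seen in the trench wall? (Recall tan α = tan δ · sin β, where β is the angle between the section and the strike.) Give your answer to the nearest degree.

34°

Angle between strike (185°) and section (140°): β = 45°.
tan α = tan 44° × sin 45° = 0.9657 × 0.7071 = 0.6828
apparent dip = arctan 0.6828 = 34.33°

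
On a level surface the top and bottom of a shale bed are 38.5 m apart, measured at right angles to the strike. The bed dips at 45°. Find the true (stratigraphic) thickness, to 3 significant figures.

27.2 m

True thickness t = w · sin(dip) = 38.5 × sin 45°
t = 38.5 × 0.7071 = 27.224 m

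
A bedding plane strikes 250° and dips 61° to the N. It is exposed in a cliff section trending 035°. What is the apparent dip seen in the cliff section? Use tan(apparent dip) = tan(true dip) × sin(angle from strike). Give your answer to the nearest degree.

46°

The section lies 35° from the strike.
tan α = tan 61° × sin 35° = 1.8040 × 0.5736 = 1.0348
α = arctan(1.0348) = 45.98°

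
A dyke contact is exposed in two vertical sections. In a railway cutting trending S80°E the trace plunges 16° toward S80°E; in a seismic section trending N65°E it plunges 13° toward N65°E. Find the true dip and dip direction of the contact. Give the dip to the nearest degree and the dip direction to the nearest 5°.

Each apparent-dip line lies in the plane. As unit vectors (x east, y north, z up), v₁ plunges 16°→S80°E and v₂ plunges 13°→N65°E.
Cross product v₁ × v₂ gives the pole to the plane: n ∝ (0.151, -0.030, 0.537).
tan δ = √(n_x²+n_y²)/n_z = 0.154/0.537, so δ = 16.0°.
The horizontal component of n points toward azimuth atan2(n_x, n_y) = 101°, the dip direction.

true dip 16°, dip direction 100°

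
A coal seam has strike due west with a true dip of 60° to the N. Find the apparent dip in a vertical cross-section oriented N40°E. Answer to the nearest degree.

53°

The strike is due west and the section trends N40°E; the acute angle between them is β = 50°.
tan(apparent dip) = tan 60° · sin 50° = 1.3268
apparent dip = arctan 1.3268 = 53.00°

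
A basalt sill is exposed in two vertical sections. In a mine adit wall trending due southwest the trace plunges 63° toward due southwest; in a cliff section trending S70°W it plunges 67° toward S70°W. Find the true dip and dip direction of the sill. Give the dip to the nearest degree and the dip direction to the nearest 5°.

Each apparent-dip line lies in the plane. As unit vectors (x east, y north, z up), v₁ plunges 63°→due southwest and v₂ plunges 67°→S70°W.
The plane normal is n = v₁ × v₂ ∝ (-0.176, -0.032, 0.075).
True dip = arccos(n_z / |n|) = arccos(0.3859) = 67.3°.
Dip direction = azimuth of (n_x, n_y) = atan2(-0.176, -0.032) = 260°.

true dip 67°, dip direction 260°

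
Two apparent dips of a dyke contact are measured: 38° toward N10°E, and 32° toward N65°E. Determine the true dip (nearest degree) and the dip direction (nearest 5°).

true dip 39°, dip direction 025°

Represent each trace as a vector plunging at its apparent dip toward its trend (east-north-up frame): v₁ = (0.137, 0.776, -0.616), v₂ = (0.769, 0.358, -0.530).
The plane normal is n = v₁ × v₂ ∝ (0.191, 0.401, 0.547).
tan δ = √(n_x²+n_y²)/n_z = 0.444/0.547, so δ = 39.0°.
Dip direction = azimuth of (n_x, n_y) = atan2(0.191, 0.401) = 25°.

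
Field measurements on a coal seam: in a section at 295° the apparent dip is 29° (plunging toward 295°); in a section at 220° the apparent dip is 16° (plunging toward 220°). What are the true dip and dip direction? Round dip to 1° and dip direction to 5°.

Each apparent-dip line lies in the plane. As unit vectors (x east, y north, z up), v₁ plunges 29°→295° and v₂ plunges 16°→220°.
n = v₁ × v₂ = (-0.459, 0.081, 0.812) (taken with n_z > 0).
True dip = arccos(n_z / |n|) = arccos(0.8674) = 29.8°.
Dip direction = atan2(-0.459, 0.081) = 280° (azimuth of n's horizontal projection).

true dip 30°, dip direction 280°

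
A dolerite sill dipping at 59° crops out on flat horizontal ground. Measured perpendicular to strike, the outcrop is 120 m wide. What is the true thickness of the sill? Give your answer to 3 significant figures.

True thickness t = w · sin(dip) = 120 × sin 59°
t = 120 × 0.8572 = 102.860 m

103 m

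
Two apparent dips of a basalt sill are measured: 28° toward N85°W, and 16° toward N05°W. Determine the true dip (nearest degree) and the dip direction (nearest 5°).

true dip 30°, dip direction 295°

The two traces are lines in the plane: v₁ = (sin 275°·cos 28°, cos 275°·cos 28°, −sin 28°), v₂ = (sin 355°·cos 16°, cos 355°·cos 16°, −sin 16°).
Cross product v₁ × v₂ gives the pole to the plane: n ∝ (-0.428, 0.203, 0.836).
True dip = arccos(n_z / |n|) = arccos(0.8698) = 29.6°.
The horizontal component of n points toward azimuth atan2(n_x, n_y) = 295°, the dip direction.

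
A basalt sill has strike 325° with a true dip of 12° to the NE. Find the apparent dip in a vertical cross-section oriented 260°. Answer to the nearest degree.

11°

Angle between strike (325°) and section (260°): β = 65°.
tan(apparent dip) = tan 12° · sin 65° = 0.1926
apparent dip = arctan 0.1926 = 10.90°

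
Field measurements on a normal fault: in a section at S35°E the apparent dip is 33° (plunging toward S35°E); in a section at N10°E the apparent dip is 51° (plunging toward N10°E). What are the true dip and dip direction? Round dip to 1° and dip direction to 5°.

true dip 68°, dip direction 070°

Each apparent-dip line lies in the plane. As unit vectors (x east, y north, z up), v₁ plunges 33°→S35°E and v₂ plunges 51°→N10°E.
n = v₁ × v₂ = (0.871, 0.314, 0.373) (taken with n_z > 0).
tan δ = √(n_x²+n_y²)/n_z = 0.926/0.373, so δ = 68.1°.
The horizontal component of n points toward azimuth atan2(n_x, n_y) = 70°, the dip direction.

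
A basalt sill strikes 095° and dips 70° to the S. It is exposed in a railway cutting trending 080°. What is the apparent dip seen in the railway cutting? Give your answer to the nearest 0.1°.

The section lies 15° from the strike.
tan α = tan 70° × sin 15° = 2.7475 × 0.2588 = 0.7111
α = arctan(0.7111) = 35.42°

35.4°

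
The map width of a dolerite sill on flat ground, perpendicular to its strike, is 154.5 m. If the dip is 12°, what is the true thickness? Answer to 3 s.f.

True thickness t = w · sin(dip) = 154.5 × sin 12°
t = 154.5 × 0.2079 = 32.122 m

32.1 m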